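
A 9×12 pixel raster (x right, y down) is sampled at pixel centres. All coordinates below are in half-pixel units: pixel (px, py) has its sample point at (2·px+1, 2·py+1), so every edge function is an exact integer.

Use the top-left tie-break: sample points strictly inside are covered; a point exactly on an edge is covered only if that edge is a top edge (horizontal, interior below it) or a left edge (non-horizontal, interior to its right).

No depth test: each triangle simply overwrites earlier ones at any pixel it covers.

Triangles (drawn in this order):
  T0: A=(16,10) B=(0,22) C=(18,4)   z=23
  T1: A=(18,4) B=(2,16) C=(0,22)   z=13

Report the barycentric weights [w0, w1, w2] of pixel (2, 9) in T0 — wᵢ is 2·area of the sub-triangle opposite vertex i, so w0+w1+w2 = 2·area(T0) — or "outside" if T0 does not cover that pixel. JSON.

T0:
  2·area = 72
  edge (16, 10)→(0, 22): d=(-16,12) right/bottom  bias=-1
  edge (0, 22)→(18, 4): d=(18,-18) top-left  bias=+0
  edge (18, 4)→(16, 10): d=(-2,6) right/bottom  bias=-1
    (8,2)@(17, 5): e=[68,0,4] → X  [on edge]
    (7,3)@(15, 7): e=[60,0,12] → X  [on edge]
    (8,3)@(17, 7): e=[36,36,0] → .  [on edge]
    (6,4)@(13, 9): e=[52,0,20] → X  [on edge]
    (8,4)@(17, 9): e=[4,72,-4] → .
    (5,5)@(11, 11): e=[44,0,28] → X  [on edge]
    (7,5)@(15, 11): e=[-4,72,4] → .
    (4,6)@(9, 13): e=[36,0,36] → X  [on edge]
    (6,6)@(13, 13): e=[-12,72,12] → .
    (7,6)@(15, 13): e=[-36,108,0] → .  [on edge]
    (3,7)@(7, 15): e=[28,0,44] → X  [on edge]
    (5,7)@(11, 15): e=[-20,72,20] → .
    (2,8)@(5, 17): e=[20,0,52] → X  [on edge]
    (1,9)@(3, 19): e=[12,0,60] → X  [on edge]
    (6,9)@(13, 19): e=[-108,180,0] → .  [on edge]
    (0,10)@(1, 21): e=[4,0,68] → X  [on edge]
  covered (13 px):
    . . . . . . . . .
    . . . . . . . . .
    . . . . . . . . X
    . . . . . . . X .
    . . . . . . X X .
    . . . . . X X . .
    . . . . X X . . .
    . . . X X . . . .
    . . X . . . . . .
    . X . . . . . . .
    X . . . . . . . .
    . . . . . . . . .
T1:
  2·area = 72  (B↔C swapped to make it positive)
  edge (18, 4)→(0, 22): d=(-18,18) right/bottom  bias=-1
  edge (0, 22)→(2, 16): d=(2,-6) top-left  bias=+0
  edge (2, 16)→(18, 4): d=(16,-12) top-left  bias=+0
    (3,0)@(7, 1): e=[252,0,-180] → .  [on edge]
    (8,2)@(17, 5): e=[0,68,4] → .  [on edge]
    (2,3)@(5, 7): e=[180,0,-108] → .  [on edge]
    (7,3)@(15, 7): e=[0,60,12] → .  [on edge]
    (6,4)@(13, 9): e=[0,52,20] → .  [on edge]
    (4,5)@(9, 11): e=[36,32,4] → X
    (5,5)@(11, 11): e=[0,44,28] → .  [on edge]
    (1,6)@(3, 13): e=[108,0,-36] → .  [on edge]
    (3,6)@(7, 13): e=[36,24,12] → X
    (4,6)@(9, 13): e=[0,36,36] → .  [on edge]
    (2,7)@(5, 15): e=[36,16,20] → X
    (3,7)@(7, 15): e=[0,28,44] → .  [on edge]
    (2,8)@(5, 17): e=[0,20,52] → .  [on edge]
    (0,9)@(1, 19): e=[36,0,36] → X  [on edge]
    (1,9)@(3, 19): e=[0,12,60] → .  [on edge]
    (0,10)@(1, 21): e=[0,4,68] → .  [on edge]
  covered (5 px):
    . . . . . . . . .
    . . . . . . . . .
    . . . . . . . . .
    . . . . . . . . .
    . . . . . . . . .
    . . . . X . . . .
    . . . X . . . . .
    . . X . . . . . .
    . X . . . . . . .
    X . . . . . . . .
    . . . . . . . . .
    . . . . . . . . .

Final: "outside"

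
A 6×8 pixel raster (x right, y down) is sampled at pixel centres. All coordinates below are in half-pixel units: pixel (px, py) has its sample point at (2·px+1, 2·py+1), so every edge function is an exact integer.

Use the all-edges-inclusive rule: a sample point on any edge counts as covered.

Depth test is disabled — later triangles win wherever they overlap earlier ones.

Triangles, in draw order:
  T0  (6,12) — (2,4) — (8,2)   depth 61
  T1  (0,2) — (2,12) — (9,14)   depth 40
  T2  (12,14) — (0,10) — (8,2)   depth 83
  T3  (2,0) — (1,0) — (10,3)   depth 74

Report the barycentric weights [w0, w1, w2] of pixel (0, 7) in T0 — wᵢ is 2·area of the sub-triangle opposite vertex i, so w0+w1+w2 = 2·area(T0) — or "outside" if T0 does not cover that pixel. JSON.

T0:
  2·area = 56
  edge (6, 12)→(2, 4): d=(-4,-8) inclusive
  edge (2, 4)→(8, 2): d=(6,-2) inclusive
  edge (8, 2)→(6, 12): d=(-2,10) inclusive
    (5,0)@(11, 1): e=[84,0,-28] → ·  [on edge]
    (2,1)@(5, 3): e=[28,0,28] → #  [on edge]
    (3,1)@(7, 3): e=[44,4,8] → #
    (4,1)@(9, 3): e=[60,8,-12] → ·
    (1,2)@(3, 5): e=[4,8,44] → #
    (4,2)@(9, 5): e=[52,20,-16] → ·
    (1,3)@(3, 7): e=[-4,20,40] → ·
    (2,3)@(5, 7): e=[12,24,20] → #
    (3,3)@(7, 7): e=[28,28,0] → #  [on edge]
    (4,3)@(9, 7): e=[44,32,-20] → ·
    (2,4)@(5, 9): e=[4,36,16] → #
    (3,4)@(7, 9): e=[20,40,-4] → ·
  covered (8 px):
    · · · · · ·
    · · # # · ·
    · # # # · ·
    · · # # · ·
    · · # · · ·
    · · · · · ·
    · · · · · ·
    · · · · · ·
T1:
  2·area = 66  (B↔C swapped to make it positive)
  edge (0, 2)→(9, 14): d=(9,12) inclusive
  edge (9, 14)→(2, 12): d=(-7,-2) inclusive
  edge (2, 12)→(0, 2): d=(-2,-10) inclusive
    (0,2)@(1, 5): e=[15,47,4] → #
    (1,2)@(3, 5): e=[-9,51,24] → ·
    (0,3)@(1, 7): e=[33,33,0] → #  [on edge]
    (1,3)@(3, 7): e=[9,37,20] → #
    (2,3)@(5, 7): e=[-15,41,40] → ·
    (0,4)@(1, 9): e=[51,19,-4] → ·
    (1,4)@(3, 9): e=[27,23,16] → #
    (2,4)@(5, 9): e=[3,27,36] → #
    (3,4)@(7, 9): e=[-21,31,56] → ·
    (1,5)@(3, 11): e=[45,9,12] → #
    (3,5)@(7, 11): e=[-3,17,52] → ·
    (1,6)@(3, 13): e=[63,-5,8] → ·
  covered (8 px):
    · · · · · ·
    · · · · · ·
    # · · · · ·
    # # · · · ·
    · # # · · ·
    · # # · · ·
    · · · # · ·
    · · · · · ·
T2:
  2·area = 128
  edge (12, 14)→(0, 10): d=(-12,-4) inclusive
  edge (0, 10)→(8, 2): d=(8,-8) inclusive
  edge (8, 2)→(12, 14): d=(4,12) inclusive
    (4,0)@(9, 1): e=[144,0,-16] → ·  [on edge]
    (3,1)@(7, 3): e=[112,0,16] → #  [on edge]
    (4,1)@(9, 3): e=[120,16,-8] → ·
    (2,2)@(5, 5): e=[80,0,48] → #  [on edge]
    (4,2)@(9, 5): e=[96,32,0] → #  [on edge]
    (5,2)@(11, 5): e=[104,48,-24] → ·
    (1,3)@(3, 7): e=[48,0,80] → #  [on edge]
    (5,3)@(11, 7): e=[80,64,-16] → ·
    (0,4)@(1, 9): e=[16,0,112] → #  [on edge]
    (5,4)@(11, 9): e=[56,80,-8] → ·
    (0,5)@(1, 11): e=[-8,16,120] → ·
    (1,5)@(3, 11): e=[0,32,96] → #  [on edge]
    (5,5)@(11, 11): e=[32,96,0] → #  [on edge]
    (4,6)@(9, 13): e=[0,96,32] → #  [on edge]
  covered (20 px):
    · · · · · ·
    · · · # · ·
    · · # # # ·
    · # # # # ·
    # # # # # ·
    · # # # # #
    · · · · # #
    · · · · · ·
T3:
  2·area = 3  (B↔C swapped to make it positive)
  edge (2, 0)→(10, 3): d=(8,3) inclusive
  edge (10, 3)→(1, 0): d=(-9,-3) inclusive
  edge (1, 0)→(2, 0): d=(1,0) inclusive
  covered (0 px):
    · · · · · ·
    · · · · · ·
    · · · · · ·
    · · · · · ·
    · · · · · ·
    · · · · · ·
    · · · · · ·
    · · · · · ·

Final: "outside"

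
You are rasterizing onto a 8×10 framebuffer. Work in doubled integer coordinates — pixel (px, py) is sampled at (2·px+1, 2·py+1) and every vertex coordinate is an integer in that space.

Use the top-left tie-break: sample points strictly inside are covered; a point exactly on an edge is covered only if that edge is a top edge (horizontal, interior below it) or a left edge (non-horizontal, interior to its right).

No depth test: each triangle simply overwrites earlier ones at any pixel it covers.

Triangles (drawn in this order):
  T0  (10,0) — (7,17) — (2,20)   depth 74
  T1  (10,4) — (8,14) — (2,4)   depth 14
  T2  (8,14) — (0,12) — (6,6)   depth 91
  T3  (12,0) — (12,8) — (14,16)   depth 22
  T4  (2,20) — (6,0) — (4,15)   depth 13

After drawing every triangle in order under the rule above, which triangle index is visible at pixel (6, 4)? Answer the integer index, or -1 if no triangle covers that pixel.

T0:
  2·area = 76
  edge (10, 0)→(7, 17): d=(-3,17) right/bottom  bias=-1
  edge (7, 17)→(2, 20): d=(-5,3) right/bottom  bias=-1
  edge (2, 20)→(10, 0): d=(8,-20) top-left  bias=+0
    (4,1)@(9, 3): e=[8,64,4] → █
    (5,1)@(11, 3): e=[-26,58,44] → ·
    (4,2)@(9, 5): e=[2,54,20] → █
    (5,2)@(11, 5): e=[-32,48,60] → ·
    (4,3)@(9, 7): e=[-4,44,36] → ·
    (3,4)@(7, 9): e=[24,40,12] → █
    (4,4)@(9, 9): e=[-10,34,52] → ·
    (3,5)@(7, 11): e=[18,30,28] → █
    (4,5)@(9, 11): e=[-16,24,68] → ·
    (2,6)@(5, 13): e=[46,26,4] → █
    (4,6)@(9, 13): e=[-22,14,84] → ·
    (2,7)@(5, 15): e=[40,16,20] → █
    (3,8)@(7, 17): e=[0,0,76] → ·  [on edge]
  covered (10 px):
    · · · · · · · ·
    · · · · █ · · ·
    · · · · █ · · ·
    · · · · · · · ·
    · · · █ · · · ·
    · · · █ · · · ·
    · · █ █ · · · ·
    · · █ █ · · · ·
    · · █ · · · · ·
    · █ · · · · · ·
T1:
  2·area = 80
  edge (10, 4)→(8, 14): d=(-2,10) right/bottom  bias=-1
  edge (8, 14)→(2, 4): d=(-6,-10) top-left  bias=+0
  edge (2, 4)→(10, 4): d=(8,0) top-left  bias=+0
    (1,2)@(3, 5): e=[68,4,8] → █
    (2,2)@(5, 5): e=[48,24,8] → █
    (3,2)@(7, 5): e=[28,44,8] → █
    (4,2)@(9, 5): e=[8,64,8] → █
    (5,2)@(11, 5): e=[-12,84,8] → ·
    (1,3)@(3, 7): e=[64,-8,24] → ·
    (2,3)@(5, 7): e=[44,12,24] → █
    (5,3)@(11, 7): e=[-16,72,24] → ·
    (2,4)@(5, 9): e=[40,0,40] → █  [on edge]
    (4,4)@(9, 9): e=[0,40,40] → ·  [on edge]
    (2,5)@(5, 11): e=[36,-12,56] → ·
    (3,5)@(7, 11): e=[16,8,56] → █
    (3,9)@(7, 19): e=[0,-40,120] → ·  [on edge]
    (5,9)@(11, 19): e=[-40,0,120] → ·  [on edge]
  covered (10 px):
    · · · · · · · ·
    · · · · · · · ·
    · █ █ █ █ · · ·
    · · █ █ █ · · ·
    · · █ █ · · · ·
    · · · █ · · · ·
    · · · · · · · ·
    · · · · · · · ·
    · · · · · · · ·
    · · · · · · · ·
T2:
  2·area = 60
  edge (8, 14)→(0, 12): d=(-8,-2) top-left  bias=+0
  edge (0, 12)→(6, 6): d=(6,-6) top-left  bias=+0
  edge (6, 6)→(8, 14): d=(2,8) right/bottom  bias=-1
    (5,0)@(11, 1): e=[110,0,-50] → ·  [on edge]
    (4,1)@(9, 3): e=[90,0,-30] → ·  [on edge]
    (3,2)@(7, 5): e=[70,0,-10] → ·  [on edge]
    (2,3)@(5, 7): e=[50,0,10] → █  [on edge]
    (3,3)@(7, 7): e=[54,12,-6] → ·
    (1,4)@(3, 9): e=[30,0,30] → █  [on edge]
    (3,4)@(7, 9): e=[38,24,-2] → ·
    (0,5)@(1, 11): e=[10,0,50] → █  [on edge]
    (3,5)@(7, 11): e=[22,36,2] → █
    (4,5)@(9, 11): e=[26,48,-14] → ·
    (0,6)@(1, 13): e=[-6,12,54] → ·
    (1,6)@(3, 13): e=[-2,24,38] → ·
  covered (9 px):
    · · · · · · · ·
    · · · · · · · ·
    · · · · · · · ·
    · · █ · · · · ·
    · █ █ · · · · ·
    █ █ █ █ · · · ·
    · · █ █ · · · ·
    · · · · · · · ·
    · · · · · · · ·
    · · · · · · · ·
T3:
  2·area = 16  (B↔C swapped to make it positive)
  edge (12, 0)→(14, 16): d=(2,16) right/bottom  bias=-1
  edge (14, 16)→(12, 8): d=(-2,-8) top-left  bias=+0
  edge (12, 8)→(12, 0): d=(0,-8) top-left  bias=+0
    (6,4)@(13, 9): e=[2,6,8] → █
    (7,4)@(15, 9): e=[-30,22,24] → ·
    (6,5)@(13, 11): e=[6,2,8] → █
    (7,5)@(15, 11): e=[-26,18,24] → ·
    (6,6)@(13, 13): e=[10,-2,8] → ·
  covered (2 px):
    · · · · · · · ·
    · · · · · · · ·
    · · · · · · · ·
    · · · · · · · ·
    · · · · · · █ ·
    · · · · · · █ ·
    · · · · · · · ·
    · · · · · · · ·
    · · · · · · · ·
    · · · · · · · ·
T4:
  2·area = 20
  edge (2, 20)→(6, 0): d=(4,-20) top-left  bias=+0
  edge (6, 0)→(4, 15): d=(-2,15) right/bottom  bias=-1
  edge (4, 15)→(2, 20): d=(-2,5) right/bottom  bias=-1
    (2,2)@(5, 5): e=[0,5,15] → █  [on edge]
    (3,2)@(7, 5): e=[40,-25,5] → ·
    (2,3)@(5, 7): e=[8,1,11] → █
    (3,3)@(7, 7): e=[48,-29,1] → ·
    (2,4)@(5, 9): e=[16,-3,7] → ·
    (1,7)@(3, 15): e=[0,15,5] → █  [on edge]
    (2,7)@(5, 15): e=[40,-15,-5] → ·
    (1,8)@(3, 17): e=[8,11,1] → █
    (2,8)@(5, 17): e=[48,-19,-9] → ·
    (1,9)@(3, 19): e=[16,7,-3] → ·
  covered (4 px):
    · · · · · · · ·
    · · · · · · · ·
    · · █ · · · · ·
    · · █ · · · · ·
    · · · · · · · ·
    · · · · · · · ·
    · · · · · · · ·
    · █ · · · · · ·
    · █ · · · · · ·
    · · · · · · · ·

Z-buffer (winner per pixel, '.' = empty):
  . . . . . . . .
  . . . . 0 . . .
  . 1 4 1 1 . . .
  . . 4 1 1 . . .
  . 2 2 1 . . 3 .
  2 2 2 2 . . 3 .
  . . 2 2 . . . .
  . 4 0 0 . . . .
  . 4 0 . . . . .
  . 0 . . . . . .

Answer: 3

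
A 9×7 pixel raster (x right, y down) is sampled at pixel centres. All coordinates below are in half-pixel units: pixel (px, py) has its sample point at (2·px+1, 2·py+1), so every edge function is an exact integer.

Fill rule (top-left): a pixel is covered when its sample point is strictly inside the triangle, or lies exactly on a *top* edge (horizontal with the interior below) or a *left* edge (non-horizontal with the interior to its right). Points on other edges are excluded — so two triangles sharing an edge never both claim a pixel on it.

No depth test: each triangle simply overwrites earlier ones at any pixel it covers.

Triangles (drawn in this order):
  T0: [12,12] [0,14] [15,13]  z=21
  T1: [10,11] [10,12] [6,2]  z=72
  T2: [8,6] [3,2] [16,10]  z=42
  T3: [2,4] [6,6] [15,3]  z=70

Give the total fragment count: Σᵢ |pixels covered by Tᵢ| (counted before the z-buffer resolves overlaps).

T0:
  2·area = 18  (B↔C swapped to make it positive)
  edge (12, 12)→(15, 13): d=(3,1) right/bottom  bias=-1
  edge (15, 13)→(0, 14): d=(-15,1) right/bottom  bias=-1
  edge (0, 14)→(12, 12): d=(12,-2) top-left  bias=+0
    (1,4)@(3, 9): e=[0,72,-54] → ·  [on edge]
    (4,5)@(9, 11): e=[0,36,-18] → ·  [on edge]
    (3,6)@(7, 13): e=[8,8,2] → █
    (4,6)@(9, 13): e=[6,6,6] → █
    (5,6)@(11, 13): e=[4,4,10] → █
    (6,6)@(13, 13): e=[2,2,14] → █
    (7,6)@(15, 13): e=[0,0,18] → ·  [on edge]
  covered (4 px):
    · · · · · · · · ·
    · · · · · · · · ·
    · · · · · · · · ·
    · · · · · · · · ·
    · · · · · · · · ·
    · · · · · · · · ·
    · · · █ █ █ █ · ·
T1:
  2·area = 4
  edge (10, 11)→(10, 12): d=(0,1) right/bottom  bias=-1
  edge (10, 12)→(6, 2): d=(-4,-10) top-left  bias=+0
  edge (6, 2)→(10, 11): d=(4,9) right/bottom  bias=-1
    (4,4)@(9, 9): e=[1,2,1] → █
    (5,4)@(11, 9): e=[-1,22,-17] → ·
    (4,5)@(9, 11): e=[1,-6,9] → ·
  covered (1 px):
    · · · · · · · · ·
    · · · · · · · · ·
    · · · · · · · · ·
    · · · · · · · · ·
    · · · · █ · · · ·
    · · · · · · · · ·
    · · · · · · · · ·
T2:
  2·area = 12
  edge (8, 6)→(3, 2): d=(-5,-4) top-left  bias=+0
  edge (3, 2)→(16, 10): d=(13,8) right/bottom  bias=-1
  edge (16, 10)→(8, 6): d=(-8,-4) top-left  bias=+0
    (3,2)@(7, 5): e=[1,7,4] → █
    (4,2)@(9, 5): e=[9,-9,12] → ·
    (3,3)@(7, 7): e=[-9,33,-12] → ·
    (5,3)@(11, 7): e=[7,1,4] → █
    (6,3)@(13, 7): e=[15,-15,12] → ·
    (5,4)@(11, 9): e=[-3,27,-12] → ·
  covered (2 px):
    · · · · · · · · ·
    · · · · · · · · ·
    · · · █ · · · · ·
    · · · · · █ · · ·
    · · · · · · · · ·
    · · · · · · · · ·
    · · · · · · · · ·
T3:
  2·area = 30  (B↔C swapped to make it positive)
  edge (2, 4)→(15, 3): d=(13,-1) top-left  bias=+0
  edge (15, 3)→(6, 6): d=(-9,3) right/bottom  bias=-1
  edge (6, 6)→(2, 4): d=(-4,-2) top-left  bias=+0
    (7,1)@(15, 3): e=[0,0,30] → ·  [on edge]
    (2,2)@(5, 5): e=[16,12,2] → █
    (3,2)@(7, 5): e=[18,6,6] → █
    (4,2)@(9, 5): e=[20,0,10] → ·  [on edge]
    (1,3)@(3, 7): e=[40,0,-10] → ·  [on edge]
    (2,3)@(5, 7): e=[42,-6,-6] → ·
    (3,3)@(7, 7): e=[44,-12,-2] → ·
  covered (2 px):
    · · · · · · · · ·
    · · · · · · · · ·
    · · █ █ · · · · ·
    · · · · · · · · ·
    · · · · · · · · ·
    · · · · · · · · ·
    · · · · · · · · ·

Answer: 9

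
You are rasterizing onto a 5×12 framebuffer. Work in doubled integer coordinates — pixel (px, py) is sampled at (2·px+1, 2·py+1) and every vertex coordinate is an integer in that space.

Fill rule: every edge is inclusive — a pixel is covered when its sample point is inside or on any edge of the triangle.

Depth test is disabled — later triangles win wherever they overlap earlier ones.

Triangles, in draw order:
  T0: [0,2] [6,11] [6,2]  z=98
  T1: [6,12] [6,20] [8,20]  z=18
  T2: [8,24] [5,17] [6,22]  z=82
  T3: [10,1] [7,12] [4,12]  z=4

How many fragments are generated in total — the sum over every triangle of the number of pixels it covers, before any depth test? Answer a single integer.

T0:
  2·area = 54  (B↔C swapped to make it positive)
  edge (0, 2)→(6, 2): d=(6,0) inclusive
  edge (6, 2)→(6, 11): d=(0,9) inclusive
  edge (6, 11)→(0, 2): d=(-6,-9) inclusive
    (0,1)@(1, 3): e=[6,45,3] → █
    (1,1)@(3, 3): e=[6,27,21] → █
    (2,1)@(5, 3): e=[6,9,39] → █
    (3,1)@(7, 3): e=[6,-9,57] → ·
    (0,2)@(1, 5): e=[18,45,-9] → ·
    (1,2)@(3, 5): e=[18,27,9] → █
    (3,2)@(7, 5): e=[18,-9,45] → ·
    (1,3)@(3, 7): e=[30,27,-3] → ·
    (2,3)@(5, 7): e=[30,9,15] → █
    (3,3)@(7, 7): e=[30,-9,33] → ·
    (2,4)@(5, 9): e=[42,9,3] → █
    (3,4)@(7, 9): e=[42,-9,21] → ·
  covered (7 px):
    · · · · ·
    █ █ █ · ·
    · █ █ · ·
    · · █ · ·
    · · █ · ·
    · · · · ·
    · · · · ·
    · · · · ·
    · · · · ·
    · · · · ·
    · · · · ·
    · · · · ·
T1:
  2·area = 16  (B↔C swapped to make it positive)
  edge (6, 12)→(8, 20): d=(2,8) inclusive
  edge (8, 20)→(6, 20): d=(-2,0) inclusive
  edge (6, 20)→(6, 12): d=(0,-8) inclusive
    (3,8)@(7, 17): e=[2,6,8] → █
    (4,8)@(9, 17): e=[-14,6,24] → ·
    (3,9)@(7, 19): e=[6,2,8] → █
    (4,9)@(9, 19): e=[-10,2,24] → ·
    (3,10)@(7, 21): e=[10,-2,8] → ·
  covered (2 px):
    · · · · ·
    · · · · ·
    · · · · ·
    · · · · ·
    · · · · ·
    · · · · ·
    · · · · ·
    · · · · ·
    · · · █ ·
    · · · █ ·
    · · · · ·
    · · · · ·
T2:
  2·area = 8  (B↔C swapped to make it positive)
  edge (8, 24)→(6, 22): d=(-2,-2) inclusive
  edge (6, 22)→(5, 17): d=(-1,-5) inclusive
  edge (5, 17)→(8, 24): d=(3,7) inclusive
    (1,3)@(3, 7): e=[24,0,-16] → ·  [on edge]
    (0,8)@(1, 17): e=[0,-20,28] → ·  [on edge]
    (2,8)@(5, 17): e=[8,0,0] → █  [on edge]
    (3,8)@(7, 17): e=[12,10,-14] → ·
    (1,9)@(3, 19): e=[0,-12,20] → ·  [on edge]
    (2,9)@(5, 19): e=[4,-2,6] → ·
    (2,10)@(5, 21): e=[0,-4,12] → ·  [on edge]
    (3,11)@(7, 23): e=[0,4,4] → █  [on edge]
    (4,11)@(9, 23): e=[4,14,-10] → ·
  covered (2 px):
    · · · · ·
    · · · · ·
    · · · · ·
    · · · · ·
    · · · · ·
    · · · · ·
    · · · · ·
    · · · · ·
    · · █ · ·
    · · · · ·
    · · · · ·
    · · · █ ·
T3:
  2·area = 33
  edge (10, 1)→(7, 12): d=(-3,11) inclusive
  edge (7, 12)→(4, 12): d=(-3,0) inclusive
  edge (4, 12)→(10, 1): d=(6,-11) inclusive
    (4,1)@(9, 3): e=[5,27,1] → █
    (4,2)@(9, 5): e=[-1,21,13] → ·
    (3,3)@(7, 7): e=[15,15,3] → █
    (4,3)@(9, 7): e=[-7,15,25] → ·
    (3,4)@(7, 9): e=[9,9,15] → █
    (4,4)@(9, 9): e=[-13,9,37] → ·
    (2,5)@(5, 11): e=[25,3,5] → █
    (4,5)@(9, 11): e=[-19,3,49] → ·
    (2,6)@(5, 13): e=[19,-3,17] → ·
    (3,6)@(7, 13): e=[-3,-3,39] → ·
  covered (5 px):
    · · · · ·
    · · · · █
    · · · · ·
    · · · █ ·
    · · · █ ·
    · · █ █ ·
    · · · · ·
    · · · · ·
    · · · · ·
    · · · · ·
    · · · · ·
    · · · · ·

Answer: 16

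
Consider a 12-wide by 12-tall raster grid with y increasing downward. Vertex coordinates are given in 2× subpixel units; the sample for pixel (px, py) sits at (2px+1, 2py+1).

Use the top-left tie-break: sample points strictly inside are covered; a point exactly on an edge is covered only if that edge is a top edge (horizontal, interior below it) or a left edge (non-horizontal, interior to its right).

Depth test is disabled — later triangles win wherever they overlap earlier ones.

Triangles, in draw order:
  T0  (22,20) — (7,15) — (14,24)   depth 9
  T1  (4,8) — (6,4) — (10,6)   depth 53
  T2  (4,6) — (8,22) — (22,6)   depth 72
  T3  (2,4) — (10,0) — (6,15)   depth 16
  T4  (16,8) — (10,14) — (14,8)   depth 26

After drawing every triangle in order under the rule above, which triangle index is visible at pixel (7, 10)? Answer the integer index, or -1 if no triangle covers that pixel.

T0:
  2·area = 100  (B↔C swapped to make it positive)
  edge (22, 20)→(14, 24): d=(-8,4) right/bottom  bias=-1
  edge (14, 24)→(7, 15): d=(-7,-9) top-left  bias=+0
  edge (7, 15)→(22, 20): d=(15,5) right/bottom  bias=-1
    (0,6)@(1, 13): e=[140,-40,0] → .  [on edge]
    (3,7)@(7, 15): e=[100,0,0] → .  [on edge]
    (4,8)@(9, 17): e=[76,4,20] → X
    (5,8)@(11, 17): e=[68,22,10] → X
    (6,8)@(13, 17): e=[60,40,0] → .  [on edge]
    (4,9)@(9, 19): e=[60,-10,50] → .
    (5,9)@(11, 19): e=[52,8,40] → X
    (6,9)@(13, 19): e=[44,26,30] → X
    (7,9)@(15, 19): e=[36,44,20] → X
    (8,9)@(17, 19): e=[28,62,10] → X
    (9,9)@(19, 19): e=[20,80,0] → .  [on edge]
    (5,10)@(11, 21): e=[36,-6,70] → .
  covered (11 px):
    . . . . . . . . . . . .
    . . . . . . . . . . . .
    . . . . . . . . . . . .
    . . . . . . . . . . . .
    . . . . . . . . . . . .
    . . . . . . . . . . . .
    . . . . . . . . . . . .
    . . . . . . . . . . . .
    . . . . X X . . . . . .
    . . . . . X X X X . . .
    . . . . . . X X X X . .
    . . . . . . . X . . . .
T1:
  2·area = 20
  edge (4, 8)→(6, 4): d=(2,-4) top-left  bias=+0
  edge (6, 4)→(10, 6): d=(4,2) right/bottom  bias=-1
  edge (10, 6)→(4, 8): d=(-6,2) right/bottom  bias=-1
    (9,1)@(19, 3): e=[50,-30,0] → .  [on edge]
    (3,2)@(7, 5): e=[6,2,12] → X
    (4,2)@(9, 5): e=[14,-2,8] → .
    (6,2)@(13, 5): e=[30,-10,0] → .  [on edge]
    (2,3)@(5, 7): e=[2,14,4] → X
    (3,3)@(7, 7): e=[10,10,0] → .  [on edge]
    (0,4)@(1, 9): e=[-10,30,0] → .  [on edge]
    (2,4)@(5, 9): e=[6,22,-8] → .
  covered (2 px):
    . . . . . . . . . . . .
    . . . . . . . . . . . .
    . . . X . . . . . . . .
    . . X . . . . . . . . .
    . . . . . . . . . . . .
    . . . . . . . . . . . .
    . . . . . . . . . . . .
    . . . . . . . . . . . .
    . . . . . . . . . . . .
    . . . . . . . . . . . .
    . . . . . . . . . . . .
    . . . . . . . . . . . .
T2:
  2·area = 288  (B↔C swapped to make it positive)
  edge (4, 6)→(22, 6): d=(18,0) top-left  bias=+0
  edge (22, 6)→(8, 22): d=(-14,16) right/bottom  bias=-1
  edge (8, 22)→(4, 6): d=(-4,-16) top-left  bias=+0
    (2,3)@(5, 7): e=[18,258,12] → X
    (3,3)@(7, 7): e=[18,226,44] → X
    (4,3)@(9, 7): e=[18,194,76] → X
    (5,3)@(11, 7): e=[18,162,108] → X
    (6,3)@(13, 7): e=[18,130,140] → X
    (7,3)@(15, 7): e=[18,98,172] → X
    (8,3)@(17, 7): e=[18,66,204] → X
    (9,3)@(19, 7): e=[18,34,236] → X
    (10,3)@(21, 7): e=[18,2,268] → X
    (11,3)@(23, 7): e=[18,-30,300] → .
    (2,4)@(5, 9): e=[54,230,4] → X
    (10,4)@(21, 9): e=[54,-26,260] → .
  covered (36 px):
    . . . . . . . . . . . .
    . . . . . . . . . . . .
    . . . . . . . . . . . .
    . . X X X X X X X X X .
    . . X X X X X X X X . .
    . . . X X X X X X . . .
    . . . X X X X X . . . .
    . . . X X X X . . . . .
    . . . X X X . . . . . .
    . . . . X . . . . . . .
    . . . . . . . . . . . .
    . . . . . . . . . . . .
T3:
  2·area = 104
  edge (2, 4)→(10, 0): d=(8,-4) top-left  bias=+0
  edge (10, 0)→(6, 15): d=(-4,15) right/bottom  bias=-1
  edge (6, 15)→(2, 4): d=(-4,-11) top-left  bias=+0
    (4,0)@(9, 1): e=[4,11,89] → X
    (5,0)@(11, 1): e=[12,-19,111] → .
    (2,1)@(5, 3): e=[4,63,37] → X
    (3,1)@(7, 3): e=[12,33,59] → X
    (5,1)@(11, 3): e=[28,-27,103] → .
    (1,2)@(3, 5): e=[12,85,7] → X
    (4,2)@(9, 5): e=[36,-5,73] → .
    (1,3)@(3, 7): e=[28,77,-1] → .
    (2,3)@(5, 7): e=[36,47,21] → X
    (4,3)@(9, 7): e=[52,-13,65] → .
    (2,4)@(5, 9): e=[52,39,13] → X
    (4,4)@(9, 9): e=[68,-21,57] → .
  covered (13 px):
    . . . . X . . . . . . .
    . . X X X . . . . . . .
    . X X X . . . . . . . .
    . . X X . . . . . . . .
    . . X X . . . . . . . .
    . . X X . . . . . . . .
    . . . . . . . . . . . .
    . . . . . . . . . . . .
    . . . . . . . . . . . .
    . . . . . . . . . . . .
    . . . . . . . . . . . .
    . . . . . . . . . . . .
T4:
  2·area = 12
  edge (16, 8)→(10, 14): d=(-6,6) right/bottom  bias=-1
  edge (10, 14)→(14, 8): d=(4,-6) top-left  bias=+0
  edge (14, 8)→(16, 8): d=(2,0) top-left  bias=+0
    (11,0)@(23, 1): e=[0,26,-14] → .  [on edge]
    (10,1)@(21, 3): e=[0,22,-10] → .  [on edge]
    (9,2)@(19, 5): e=[0,18,-6] → .  [on edge]
    (8,3)@(17, 7): e=[0,14,-2] → .  [on edge]
    (7,4)@(15, 9): e=[0,10,2] → .  [on edge]
    (6,5)@(13, 11): e=[0,6,6] → .  [on edge]
    (5,6)@(11, 13): e=[0,2,10] → .  [on edge]
    (4,7)@(9, 15): e=[0,-2,14] → .  [on edge]
    (3,8)@(7, 17): e=[0,-6,18] → .  [on edge]
    (2,9)@(5, 19): e=[0,-10,22] → .  [on edge]
    (1,10)@(3, 21): e=[0,-14,26] → .  [on edge]
    (0,11)@(1, 23): e=[0,-18,30] → .  [on edge]
  covered (0 px):
    . . . . . . . . . . . .
    . . . . . . . . . . . .
    . . . . . . . . . . . .
    . . . . . . . . . . . .
    . . . . . . . . . . . .
    . . . . . . . . . . . .
    . . . . . . . . . . . .
    . . . . . . . . . . . .
    . . . . . . . . . . . .
    . . . . . . . . . . . .
    . . . . . . . . . . . .
    . . . . . . . . . . . .

Z-buffer (winner per pixel, '.' = empty):
  . . . . 3 . . . . . . .
  . . 3 3 3 . . . . . . .
  . 3 3 3 . . . . . . . .
  . . 3 3 2 2 2 2 2 2 2 .
  . . 3 3 2 2 2 2 2 2 . .
  . . 3 3 2 2 2 2 2 . . .
  . . . 2 2 2 2 2 . . . .
  . . . 2 2 2 2 . . . . .
  . . . 2 2 2 . . . . . .
  . . . . 2 0 0 0 0 . . .
  . . . . . . 0 0 0 0 . .
  . . . . . . . 0 . . . .

Final: 0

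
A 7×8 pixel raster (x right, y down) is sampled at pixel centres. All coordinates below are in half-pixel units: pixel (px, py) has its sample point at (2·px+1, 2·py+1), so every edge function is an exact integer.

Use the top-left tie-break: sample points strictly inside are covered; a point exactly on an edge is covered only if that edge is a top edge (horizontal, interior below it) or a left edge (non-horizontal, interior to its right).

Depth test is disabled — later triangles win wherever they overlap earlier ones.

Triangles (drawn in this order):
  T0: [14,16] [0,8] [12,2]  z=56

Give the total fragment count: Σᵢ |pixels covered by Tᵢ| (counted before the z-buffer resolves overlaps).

T0:
  2·area = 180
  edge (14, 16)→(0, 8): d=(-14,-8) top-left  bias=+0
  edge (0, 8)→(12, 2): d=(12,-6) top-left  bias=+0
  edge (12, 2)→(14, 16): d=(2,14) right/bottom  bias=-1
    (5,1)@(11, 3): e=[158,6,16] → #
    (6,1)@(13, 3): e=[174,18,-12] → ·
    (3,2)@(7, 5): e=[98,6,76] → #
    (4,2)@(9, 5): e=[114,18,48] → #
    (6,2)@(13, 5): e=[146,42,-8] → ·
    (1,3)@(3, 7): e=[38,6,136] → #
    (2,3)@(5, 7): e=[54,18,108] → #
    (6,3)@(13, 7): e=[118,66,-4] → ·
    (1,4)@(3, 9): e=[10,30,140] → #
    (6,4)@(13, 9): e=[90,90,0] → ·  [on edge]
    (1,5)@(3, 11): e=[-18,54,144] → ·
    (2,5)@(5, 11): e=[-2,66,116] → ·
  covered (22 px):
    · · · · · · ·
    · · · · · # ·
    · · · # # # ·
    · # # # # # ·
    · # # # # # ·
    · · · # # # #
    · · · · # # #
    · · · · · · #

Result: 22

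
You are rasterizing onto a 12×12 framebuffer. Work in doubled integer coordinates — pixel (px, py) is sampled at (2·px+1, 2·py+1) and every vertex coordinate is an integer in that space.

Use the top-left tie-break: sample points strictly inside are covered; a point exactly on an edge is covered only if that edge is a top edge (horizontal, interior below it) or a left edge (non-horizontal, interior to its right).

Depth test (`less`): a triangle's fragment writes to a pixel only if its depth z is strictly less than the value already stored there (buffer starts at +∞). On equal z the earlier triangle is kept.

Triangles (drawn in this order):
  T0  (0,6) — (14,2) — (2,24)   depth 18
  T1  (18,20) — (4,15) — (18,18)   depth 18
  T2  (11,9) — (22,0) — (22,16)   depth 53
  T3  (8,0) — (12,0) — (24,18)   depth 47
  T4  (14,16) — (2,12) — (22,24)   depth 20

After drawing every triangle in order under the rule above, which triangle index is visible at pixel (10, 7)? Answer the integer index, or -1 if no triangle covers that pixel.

T0:
  2·area = 260
  edge (0, 6)→(14, 2): d=(14,-4) top-left  bias=+0
  edge (14, 2)→(2, 24): d=(-12,22) right/bottom  bias=-1
  edge (2, 24)→(0, 6): d=(-2,-18) top-left  bias=+0
    (5,1)@(11, 3): e=[2,54,204] → X
    (6,1)@(13, 3): e=[10,10,240] → X
    (7,1)@(15, 3): e=[18,-34,276] → .
    (2,2)@(5, 5): e=[6,162,92] → X
    (3,2)@(7, 5): e=[14,118,128] → X
    (4,2)@(9, 5): e=[22,74,164] → X
    (6,2)@(13, 5): e=[38,-14,236] → .
    (0,3)@(1, 7): e=[18,226,16] → X
    (1,3)@(3, 7): e=[26,182,52] → X
    (6,3)@(13, 7): e=[66,-38,232] → .
    (0,4)@(1, 9): e=[46,202,12] → X
    (5,4)@(11, 9): e=[86,-18,192] → .
    (0,7)@(1, 15): e=[130,130,0] → X  [on edge]
  covered (33 px):
    . . . . . . . . . . . .
    . . . . . X X . . . . .
    . . X X X X . . . . . .
    X X X X X X . . . . . .
    X X X X X . . . . . . .
    X X X X X . . . . . . .
    X X X X . . . . . . . .
    X X X . . . . . . . . .
    . X X . . . . . . . . .
    . X . . . . . . . . . .
    . X . . . . . . . . . .
    . . . . . . . . . . . .
T1:
  2·area = 28
  edge (18, 20)→(4, 15): d=(-14,-5) top-left  bias=+0
  edge (4, 15)→(18, 18): d=(14,3) right/bottom  bias=-1
  edge (18, 18)→(18, 20): d=(0,2) right/bottom  bias=-1
    (5,8)@(11, 17): e=[7,7,14] → X
    (6,8)@(13, 17): e=[17,1,10] → X
    (7,8)@(15, 17): e=[27,-5,6] → .
    (5,9)@(11, 19): e=[-21,35,14] → .
    (6,9)@(13, 19): e=[-11,29,10] → .
    (8,9)@(17, 19): e=[9,17,2] → X
    (9,9)@(19, 19): e=[19,11,-2] → .
    (8,10)@(17, 21): e=[-19,45,2] → .
  covered (3 px):
    . . . . . . . . . . . .
    . . . . . . . . . . . .
    . . . . . . . . . . . .
    . . . . . . . . . . . .
    . . . . . . . . . . . .
    . . . . . . . . . . . .
    . . . . . . . . . . . .
    . . . . . . . . . . . .
    . . . . . X X . . . . .
    . . . . . . . . X . . .
    . . . . . . . . . . . .
    . . . . . . . . . . . .
T2:
  2·area = 176
  edge (11, 9)→(22, 0): d=(11,-9) top-left  bias=+0
  edge (22, 0)→(22, 16): d=(0,16) right/bottom  bias=-1
  edge (22, 16)→(11, 9): d=(-11,-7) top-left  bias=+0
    (10,0)@(21, 1): e=[2,16,158] → X
    (11,0)@(23, 1): e=[20,-16,172] → .
    (9,1)@(19, 3): e=[6,48,122] → X
    (11,1)@(23, 3): e=[42,-16,150] → .
    (8,2)@(17, 5): e=[10,80,86] → X
    (11,2)@(23, 5): e=[64,-16,128] → .
    (7,3)@(15, 7): e=[14,112,50] → X
    (11,3)@(23, 7): e=[86,-16,106] → .
    (5,4)@(11, 9): e=[0,176,0] → X  [on edge]
    (6,4)@(13, 9): e=[18,144,14] → X
    (11,4)@(23, 9): e=[108,-16,84] → .
    (5,5)@(11, 11): e=[22,176,-22] → .
  covered (23 px):
    . . . . . . . . . . X .
    . . . . . . . . . X X .
    . . . . . . . . X X X .
    . . . . . . . X X X X .
    . . . . . X X X X X X .
    . . . . . . . X X X X .
    . . . . . . . . . X X .
    . . . . . . . . . . X .
    . . . . . . . . . . . .
    . . . . . . . . . . . .
    . . . . . . . . . . . .
    . . . . . . . . . . . .
T3:
  2·area = 72
  edge (8, 0)→(12, 0): d=(4,0) top-left  bias=+0
  edge (12, 0)→(24, 18): d=(12,18) right/bottom  bias=-1
  edge (24, 18)→(8, 0): d=(-16,-18) top-left  bias=+0
    (4,0)@(9, 1): e=[4,66,2] → X
    (5,0)@(11, 1): e=[4,30,38] → X
    (6,0)@(13, 1): e=[4,-6,74] → .
    (4,1)@(9, 3): e=[12,90,-30] → .
    (5,1)@(11, 3): e=[12,54,6] → X
    (6,1)@(13, 3): e=[12,18,42] → X
    (7,1)@(15, 3): e=[12,-18,78] → .
    (5,2)@(11, 5): e=[20,78,-26] → .
    (6,2)@(13, 5): e=[20,42,10] → X
    (7,2)@(15, 5): e=[20,6,46] → X
    (8,2)@(17, 5): e=[20,-30,82] → .
    (6,3)@(13, 7): e=[28,66,-22] → .
  covered (9 px):
    . . . . X X . . . . . .
    . . . . . X X . . . . .
    . . . . . . X X . . . .
    . . . . . . . X . . . .
    . . . . . . . . X . . .
    . . . . . . . . . X . .
    . . . . . . . . . . . .
    . . . . . . . . . . . .
    . . . . . . . . . . . .
    . . . . . . . . . . . .
    . . . . . . . . . . . .
    . . . . . . . . . . . .
T4:
  2·area = 64  (B↔C swapped to make it positive)
  edge (14, 16)→(22, 24): d=(8,8) right/bottom  bias=-1
  edge (22, 24)→(2, 12): d=(-20,-12) top-left  bias=+0
  edge (2, 12)→(14, 16): d=(12,4) right/bottom  bias=-1
    (0,1)@(1, 3): e=[0,168,-104] → .  [on edge]
    (1,2)@(3, 5): e=[0,152,-88] → .  [on edge]
    (2,3)@(5, 7): e=[0,136,-72] → .  [on edge]
    (3,4)@(7, 9): e=[0,120,-56] → .  [on edge]
    (4,5)@(9, 11): e=[0,104,-40] → .  [on edge]
    (2,6)@(5, 13): e=[48,16,0] → .  [on edge]
    (5,6)@(11, 13): e=[0,88,-24] → .  [on edge]
    (3,7)@(7, 15): e=[48,0,16] → X  [on edge]
    (4,7)@(9, 15): e=[32,24,8] → X
    (5,7)@(11, 15): e=[16,48,0] → .  [on edge]
    (6,7)@(13, 15): e=[0,72,-8] → .  [on edge]
    (3,8)@(7, 17): e=[64,-40,40] → .
    (7,8)@(15, 17): e=[0,56,8] → .  [on edge]
    (8,8)@(17, 17): e=[-16,80,0] → .  [on edge]
    (8,9)@(17, 19): e=[0,40,24] → .  [on edge]
    (11,9)@(23, 19): e=[-48,112,0] → .  [on edge]
    (8,10)@(17, 21): e=[16,0,48] → X  [on edge]
    (9,10)@(19, 21): e=[0,24,40] → .  [on edge]
    (10,11)@(21, 23): e=[0,8,56] → .  [on edge]
  covered (6 px):
    . . . . . . . . . . . .
    . . . . . . . . . . . .
    . . . . . . . . . . . .
    . . . . . . . . . . . .
    . . . . . . . . . . . .
    . . . . . . . . . . . .
    . . . . . . . . . . . .
    . . . X X . . . . . . .
    . . . . . X X . . . . .
    . . . . . . . X . . . .
    . . . . . . . . X . . .
    . . . . . . . . . . . .

Z-buffer (winner per pixel, '.' = empty):
  . . . . 3 3 . . . . 2 .
  . . . . . 0 0 . . 2 2 .
  . . 0 0 0 0 3 3 2 2 2 .
  0 0 0 0 0 0 . 3 2 2 2 .
  0 0 0 0 0 2 2 2 3 2 2 .
  0 0 0 0 0 . . 2 2 3 2 .
  0 0 0 0 . . . . . 2 2 .
  0 0 0 4 4 . . . . . 2 .
  . 0 0 . . 1 1 . . . . .
  . 0 . . . . . 4 1 . . .
  . 0 . . . . . . 4 . . .
  . . . . . . . . . . . .

Result: 2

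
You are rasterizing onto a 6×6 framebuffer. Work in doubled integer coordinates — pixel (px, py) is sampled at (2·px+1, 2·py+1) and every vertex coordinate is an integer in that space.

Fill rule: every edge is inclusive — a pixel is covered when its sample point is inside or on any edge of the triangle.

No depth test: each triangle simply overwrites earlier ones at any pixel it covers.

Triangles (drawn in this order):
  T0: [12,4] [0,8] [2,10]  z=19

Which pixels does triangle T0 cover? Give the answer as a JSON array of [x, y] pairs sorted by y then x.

T0:
  2·area = 32  (B↔C swapped to make it positive)
  edge (12, 4)→(2, 10): d=(-10,6) inclusive
  edge (2, 10)→(0, 8): d=(-2,-2) inclusive
  edge (0, 8)→(12, 4): d=(12,-4) inclusive
    (4,2)@(9, 5): e=[8,24,0] → █  [on edge]
    (5,2)@(11, 5): e=[-4,28,8] → ·
    (1,3)@(3, 7): e=[24,8,0] → █  [on edge]
    (2,3)@(5, 7): e=[12,12,8] → █
    (3,3)@(7, 7): e=[0,16,16] → █  [on edge]
    (4,3)@(9, 7): e=[-12,20,24] → ·
    (0,4)@(1, 9): e=[16,0,16] → █  [on edge]
    (2,4)@(5, 9): e=[-8,8,32] → ·
    (3,4)@(7, 9): e=[-20,12,40] → ·
    (0,5)@(1, 11): e=[-4,-4,40] → ·
    (1,5)@(3, 11): e=[-16,0,48] → ·  [on edge]
  covered (6 px):
    · · · · · ·
    · · · · · ·
    · · · · █ ·
    · █ █ █ · ·
    █ █ · · · ·
    · · · · · ·

Result: [[4,2],[1,3],[2,3],[3,3],[0,4],[1,4]]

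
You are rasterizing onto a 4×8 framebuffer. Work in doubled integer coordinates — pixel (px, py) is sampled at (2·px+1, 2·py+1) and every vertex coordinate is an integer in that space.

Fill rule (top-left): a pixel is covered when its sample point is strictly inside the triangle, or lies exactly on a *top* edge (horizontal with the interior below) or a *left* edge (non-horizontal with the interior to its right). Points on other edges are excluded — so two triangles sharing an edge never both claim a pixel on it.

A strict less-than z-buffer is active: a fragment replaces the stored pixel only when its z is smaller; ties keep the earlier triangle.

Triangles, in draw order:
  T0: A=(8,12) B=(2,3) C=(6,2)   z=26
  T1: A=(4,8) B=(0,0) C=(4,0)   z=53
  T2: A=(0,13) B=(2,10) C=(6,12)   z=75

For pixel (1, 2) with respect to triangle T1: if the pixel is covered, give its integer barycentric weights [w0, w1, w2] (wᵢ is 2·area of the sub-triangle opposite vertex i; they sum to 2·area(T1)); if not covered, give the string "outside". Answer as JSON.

T0:
  2·area = 42
  edge (8, 12)→(2, 3): d=(-6,-9) top-left  bias=+0
  edge (2, 3)→(6, 2): d=(4,-1) top-left  bias=+0
  edge (6, 2)→(8, 12): d=(2,10) right/bottom  bias=-1
    (1,1)@(3, 3): e=[9,1,32] → #
    (2,1)@(5, 3): e=[27,3,12] → #
    (3,1)@(7, 3): e=[45,5,-8] → ·
    (1,2)@(3, 5): e=[-3,9,36] → ·
    (2,2)@(5, 5): e=[15,11,16] → #
    (3,2)@(7, 5): e=[33,13,-4] → ·
    (2,3)@(5, 7): e=[3,19,20] → #
    (3,3)@(7, 7): e=[21,21,0] → ·  [on edge]
    (2,4)@(5, 9): e=[-9,27,24] → ·
    (3,4)@(7, 9): e=[9,29,4] → #
    (3,5)@(7, 11): e=[-3,37,8] → ·
  covered (5 px):
    · · · ·
    · # # ·
    · · # ·
    · · # ·
    · · · #
    · · · ·
    · · · ·
    · · · ·
T1:
  2·area = 32
  edge (4, 8)→(0, 0): d=(-4,-8) top-left  bias=+0
  edge (0, 0)→(4, 0): d=(4,0) top-left  bias=+0
  edge (4, 0)→(4, 8): d=(0,8) right/bottom  bias=-1
    (0,0)@(1, 1): e=[4,4,24] → #
    (1,0)@(3, 1): e=[20,4,8] → #
    (2,0)@(5, 1): e=[36,4,-8] → ·
    (0,1)@(1, 3): e=[-4,12,24] → ·
    (1,1)@(3, 3): e=[12,12,8] → #
    (2,1)@(5, 3): e=[28,12,-8] → ·
    (1,2)@(3, 5): e=[4,20,8] → #
    (2,2)@(5, 5): e=[20,20,-8] → ·
    (1,3)@(3, 7): e=[-4,28,8] → ·
  covered (4 px):
    # # · ·
    · # · ·
    · # · ·
    · · · ·
    · · · ·
    · · · ·
    · · · ·
    · · · ·
T2:
  2·area = 16
  edge (0, 13)→(2, 10): d=(2,-3) top-left  bias=+0
  edge (2, 10)→(6, 12): d=(4,2) right/bottom  bias=-1
  edge (6, 12)→(0, 13): d=(-6,1) right/bottom  bias=-1
    (1,5)@(3, 11): e=[5,2,9] → #
    (2,5)@(5, 11): e=[11,-2,7] → ·
    (1,6)@(3, 13): e=[9,10,-3] → ·
  covered (1 px):
    · · · ·
    · · · ·
    · · · ·
    · · · ·
    · · · ·
    · # · ·
    · · · ·
    · · · ·

Answer: [20,8,4]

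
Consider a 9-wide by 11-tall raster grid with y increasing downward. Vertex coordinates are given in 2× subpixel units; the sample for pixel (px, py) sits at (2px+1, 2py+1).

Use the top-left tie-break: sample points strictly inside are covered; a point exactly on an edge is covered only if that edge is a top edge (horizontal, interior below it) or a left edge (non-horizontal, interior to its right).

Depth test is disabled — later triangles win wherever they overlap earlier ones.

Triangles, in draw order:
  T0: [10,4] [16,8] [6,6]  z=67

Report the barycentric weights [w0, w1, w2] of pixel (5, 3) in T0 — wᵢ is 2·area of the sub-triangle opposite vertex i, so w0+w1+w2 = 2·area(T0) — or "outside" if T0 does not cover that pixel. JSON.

T0:
  2·area = 28
  edge (10, 4)→(16, 8): d=(6,4) right/bottom  bias=-1
  edge (16, 8)→(6, 6): d=(-10,-2) top-left  bias=+0
  edge (6, 6)→(10, 4): d=(4,-2) top-left  bias=+0
    (0,2)@(1, 5): e=[42,0,-14] → ·  [on edge]
    (4,2)@(9, 5): e=[10,16,2] → #
    (5,2)@(11, 5): e=[2,20,6] → #
    (6,2)@(13, 5): e=[-6,24,10] → ·
    (4,3)@(9, 7): e=[22,-4,10] → ·
    (5,3)@(11, 7): e=[14,0,14] → #  [on edge]
    (6,3)@(13, 7): e=[6,4,18] → #
    (7,3)@(15, 7): e=[-2,8,22] → ·
    (5,4)@(11, 9): e=[26,-20,22] → ·
    (6,4)@(13, 9): e=[18,-16,26] → ·
  covered (4 px):
    · · · · · · · · ·
    · · · · · · · · ·
    · · · · # # · · ·
    · · · · · # # · ·
    · · · · · · · · ·
    · · · · · · · · ·
    · · · · · · · · ·
    · · · · · · · · ·
    · · · · · · · · ·
    · · · · · · · · ·
    · · · · · · · · ·

Answer: [0,14,14]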